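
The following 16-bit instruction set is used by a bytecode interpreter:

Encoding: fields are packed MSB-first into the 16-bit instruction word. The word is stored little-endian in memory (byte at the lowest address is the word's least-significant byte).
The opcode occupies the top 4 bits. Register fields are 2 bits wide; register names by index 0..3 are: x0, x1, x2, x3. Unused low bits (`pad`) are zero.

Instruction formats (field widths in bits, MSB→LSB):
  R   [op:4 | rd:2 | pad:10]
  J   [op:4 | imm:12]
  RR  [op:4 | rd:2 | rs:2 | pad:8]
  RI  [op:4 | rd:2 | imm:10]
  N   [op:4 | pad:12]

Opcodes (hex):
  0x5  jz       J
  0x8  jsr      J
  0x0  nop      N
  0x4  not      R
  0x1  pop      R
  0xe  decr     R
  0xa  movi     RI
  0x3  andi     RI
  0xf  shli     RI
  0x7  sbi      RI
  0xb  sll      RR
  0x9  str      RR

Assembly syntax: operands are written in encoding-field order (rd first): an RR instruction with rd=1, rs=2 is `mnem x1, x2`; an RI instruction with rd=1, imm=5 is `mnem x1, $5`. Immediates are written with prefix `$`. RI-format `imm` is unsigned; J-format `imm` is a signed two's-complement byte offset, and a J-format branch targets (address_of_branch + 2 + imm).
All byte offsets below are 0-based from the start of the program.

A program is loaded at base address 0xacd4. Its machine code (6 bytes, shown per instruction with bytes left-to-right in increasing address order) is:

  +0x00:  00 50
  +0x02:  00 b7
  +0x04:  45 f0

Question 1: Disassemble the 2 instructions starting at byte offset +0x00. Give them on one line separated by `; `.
jz $0; sll x1, x3

off 0x00: read 00 50 as little → 0x5000
  op=0x5000>>12=0x5 ⇒ jz (J)
  imm: (w>>0)&0xfff=0x0 → $0
off 0x02: read 00 b7 as little → 0xb700
  op=0xb700>>12=0xb ⇒ sll (RR)
  rd: (w>>10)&0x3=0x1 → x1
  rs: (w>>8)&0x3=0x3 → x3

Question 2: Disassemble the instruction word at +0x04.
shli x0, $69

[04] 45 f0 → 0xf045
  top 4b → 0xf → shli [RI]
  rd@[11:10]=0x0 ⇒ x0
  imm@[9:0]=0x45 ⇒ $69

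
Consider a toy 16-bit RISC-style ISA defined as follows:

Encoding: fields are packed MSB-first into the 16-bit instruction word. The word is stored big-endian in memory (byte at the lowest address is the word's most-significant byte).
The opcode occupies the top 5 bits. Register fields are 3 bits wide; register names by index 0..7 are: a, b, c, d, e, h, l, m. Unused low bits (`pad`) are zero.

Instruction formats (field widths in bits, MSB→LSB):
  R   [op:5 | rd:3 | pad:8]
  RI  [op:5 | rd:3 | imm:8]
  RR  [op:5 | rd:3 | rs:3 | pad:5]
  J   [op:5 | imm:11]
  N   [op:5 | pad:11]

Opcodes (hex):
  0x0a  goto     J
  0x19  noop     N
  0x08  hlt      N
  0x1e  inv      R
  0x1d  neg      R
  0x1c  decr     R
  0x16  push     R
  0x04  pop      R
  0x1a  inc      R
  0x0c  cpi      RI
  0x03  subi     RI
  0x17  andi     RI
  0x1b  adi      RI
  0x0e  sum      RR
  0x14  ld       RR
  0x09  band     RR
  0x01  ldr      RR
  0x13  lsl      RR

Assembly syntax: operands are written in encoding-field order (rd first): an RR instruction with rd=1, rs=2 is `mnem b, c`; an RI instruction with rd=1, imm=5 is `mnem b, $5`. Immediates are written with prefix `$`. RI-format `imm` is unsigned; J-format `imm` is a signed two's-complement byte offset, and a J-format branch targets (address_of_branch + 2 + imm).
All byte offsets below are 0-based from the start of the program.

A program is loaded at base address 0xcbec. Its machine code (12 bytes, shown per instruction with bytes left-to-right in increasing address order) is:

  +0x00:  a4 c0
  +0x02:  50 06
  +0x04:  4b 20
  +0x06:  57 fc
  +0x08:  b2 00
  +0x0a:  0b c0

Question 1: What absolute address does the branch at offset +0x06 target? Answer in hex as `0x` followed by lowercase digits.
@+06  big-endian(57 fc) = 0x57fc
  top 5b → 0xa → goto [J]
  [10:0] imm=2044 (s11→-4) = $-4
  target = base 0xcbec + off 0x06 + 2 + imm -4 = 0xcbf0

0xcbf0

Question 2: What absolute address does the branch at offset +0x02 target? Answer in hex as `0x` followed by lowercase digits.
0xcbf6

[02] 50 06 → 0x5006
  top 5b → 0xa → goto [J]
  [10:0] imm=6 = $6
  target = base 0xcbec + off 0x02 + 2 + imm 6 = 0xcbf6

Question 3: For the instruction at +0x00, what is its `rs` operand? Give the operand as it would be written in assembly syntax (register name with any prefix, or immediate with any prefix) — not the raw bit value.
[00] a4 c0 → 0xa4c0
  top 5b → 0x14 → ld [RR]
  [10:8] rd=4 = e
  [7:5] rs=6 = l

l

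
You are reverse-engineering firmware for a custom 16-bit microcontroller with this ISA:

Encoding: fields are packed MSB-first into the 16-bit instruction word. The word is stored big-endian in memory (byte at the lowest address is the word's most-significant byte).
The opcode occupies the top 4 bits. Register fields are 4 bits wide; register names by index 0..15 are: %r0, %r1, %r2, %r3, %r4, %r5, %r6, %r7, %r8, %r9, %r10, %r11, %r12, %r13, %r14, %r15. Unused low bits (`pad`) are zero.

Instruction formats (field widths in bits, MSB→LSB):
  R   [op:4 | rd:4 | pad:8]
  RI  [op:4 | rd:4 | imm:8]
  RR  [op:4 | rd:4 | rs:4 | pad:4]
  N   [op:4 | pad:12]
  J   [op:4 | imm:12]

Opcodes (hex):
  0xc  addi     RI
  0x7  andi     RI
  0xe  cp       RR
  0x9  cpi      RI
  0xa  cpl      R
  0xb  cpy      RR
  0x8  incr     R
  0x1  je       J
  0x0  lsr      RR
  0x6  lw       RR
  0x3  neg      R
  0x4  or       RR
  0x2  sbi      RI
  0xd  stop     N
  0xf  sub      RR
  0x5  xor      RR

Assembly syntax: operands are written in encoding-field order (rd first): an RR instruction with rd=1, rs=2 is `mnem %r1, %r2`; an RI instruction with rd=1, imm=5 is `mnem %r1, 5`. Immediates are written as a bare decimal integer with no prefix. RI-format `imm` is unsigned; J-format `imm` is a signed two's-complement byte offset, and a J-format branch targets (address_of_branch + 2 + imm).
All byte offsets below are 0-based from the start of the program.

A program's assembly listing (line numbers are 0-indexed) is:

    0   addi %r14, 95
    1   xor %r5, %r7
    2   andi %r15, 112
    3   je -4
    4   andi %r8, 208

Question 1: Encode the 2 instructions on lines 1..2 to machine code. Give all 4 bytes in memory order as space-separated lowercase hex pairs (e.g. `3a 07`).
line 1 (xor): pack op=0x5:4|rd=5:4|rs=7:4|pad=0:4 = 0x5570; big→ 55 70
line 2 (andi): pack op=0x7:4|rd=15:4|imm=112:8 = 0x7f70; big→ 7f 70

55 70 7f 70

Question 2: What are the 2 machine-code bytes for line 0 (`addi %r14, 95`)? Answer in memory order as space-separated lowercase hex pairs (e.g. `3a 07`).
ce 5f

L0: addi op=0xc:4|rd=14:4|imm=95:8 ⇒ 0xce5f ⇒ big ce 5f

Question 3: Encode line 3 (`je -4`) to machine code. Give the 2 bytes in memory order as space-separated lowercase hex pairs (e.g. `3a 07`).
1f fc

line 3 (je): pack op=0x1:4|imm=-4:12 = 0x1ffc; big→ 1f fc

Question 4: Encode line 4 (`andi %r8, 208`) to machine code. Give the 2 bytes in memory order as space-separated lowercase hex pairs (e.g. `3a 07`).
78 d0

4. andi fields op=0x7:4|rd=8:4|imm=208:8 → word 78d0h → 78 d0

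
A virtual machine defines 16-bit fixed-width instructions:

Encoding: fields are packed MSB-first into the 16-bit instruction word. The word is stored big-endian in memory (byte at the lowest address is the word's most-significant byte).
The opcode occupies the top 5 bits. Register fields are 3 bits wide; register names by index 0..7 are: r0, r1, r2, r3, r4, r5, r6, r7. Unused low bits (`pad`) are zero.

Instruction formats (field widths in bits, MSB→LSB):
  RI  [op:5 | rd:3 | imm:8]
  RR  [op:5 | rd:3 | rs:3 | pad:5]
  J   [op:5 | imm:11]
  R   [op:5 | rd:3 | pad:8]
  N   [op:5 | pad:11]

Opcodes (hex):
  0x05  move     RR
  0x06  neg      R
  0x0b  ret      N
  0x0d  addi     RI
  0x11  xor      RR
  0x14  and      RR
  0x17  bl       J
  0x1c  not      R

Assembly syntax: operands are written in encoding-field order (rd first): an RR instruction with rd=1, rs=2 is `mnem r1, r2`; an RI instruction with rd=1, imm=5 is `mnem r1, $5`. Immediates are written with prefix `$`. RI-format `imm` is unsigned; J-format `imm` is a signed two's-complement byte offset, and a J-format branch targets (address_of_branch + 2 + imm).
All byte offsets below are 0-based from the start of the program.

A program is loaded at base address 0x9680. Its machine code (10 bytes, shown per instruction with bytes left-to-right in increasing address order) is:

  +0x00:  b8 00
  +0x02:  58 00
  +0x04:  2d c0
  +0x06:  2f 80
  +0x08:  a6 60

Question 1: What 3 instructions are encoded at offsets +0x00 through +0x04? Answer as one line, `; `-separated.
bl $0; ret; move r5, r6

@+00  big-endian(b8 00) = 0xb800
  top 5b → 0x17 → bl [J]
  [10:0] imm=0 = $0
@+02  big-endian(58 00) = 0x5800
  top 5b → 0xb → ret [N]
@+04  big-endian(2d c0) = 0x2dc0
  top 5b → 0x5 → move [RR]
  [10:8] rd=5 = r5
  [7:5] rs=6 = r6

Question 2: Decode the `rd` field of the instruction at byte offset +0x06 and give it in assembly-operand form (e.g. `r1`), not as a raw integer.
[06] 2f 80 → 0x2f80
  top 5b → 0x5 → move [RR]
  rd@[10:8]=0x7 ⇒ r7
  rs@[7:5]=0x4 ⇒ r4

r7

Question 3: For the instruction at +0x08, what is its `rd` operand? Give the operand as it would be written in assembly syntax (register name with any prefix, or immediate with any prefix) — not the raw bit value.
@+08  big-endian(a6 60) = 0xa660
  top 5b → 0x14 → and [RR]
  [10:8] rd=6 = r6
  [7:5] rs=3 = r3

r6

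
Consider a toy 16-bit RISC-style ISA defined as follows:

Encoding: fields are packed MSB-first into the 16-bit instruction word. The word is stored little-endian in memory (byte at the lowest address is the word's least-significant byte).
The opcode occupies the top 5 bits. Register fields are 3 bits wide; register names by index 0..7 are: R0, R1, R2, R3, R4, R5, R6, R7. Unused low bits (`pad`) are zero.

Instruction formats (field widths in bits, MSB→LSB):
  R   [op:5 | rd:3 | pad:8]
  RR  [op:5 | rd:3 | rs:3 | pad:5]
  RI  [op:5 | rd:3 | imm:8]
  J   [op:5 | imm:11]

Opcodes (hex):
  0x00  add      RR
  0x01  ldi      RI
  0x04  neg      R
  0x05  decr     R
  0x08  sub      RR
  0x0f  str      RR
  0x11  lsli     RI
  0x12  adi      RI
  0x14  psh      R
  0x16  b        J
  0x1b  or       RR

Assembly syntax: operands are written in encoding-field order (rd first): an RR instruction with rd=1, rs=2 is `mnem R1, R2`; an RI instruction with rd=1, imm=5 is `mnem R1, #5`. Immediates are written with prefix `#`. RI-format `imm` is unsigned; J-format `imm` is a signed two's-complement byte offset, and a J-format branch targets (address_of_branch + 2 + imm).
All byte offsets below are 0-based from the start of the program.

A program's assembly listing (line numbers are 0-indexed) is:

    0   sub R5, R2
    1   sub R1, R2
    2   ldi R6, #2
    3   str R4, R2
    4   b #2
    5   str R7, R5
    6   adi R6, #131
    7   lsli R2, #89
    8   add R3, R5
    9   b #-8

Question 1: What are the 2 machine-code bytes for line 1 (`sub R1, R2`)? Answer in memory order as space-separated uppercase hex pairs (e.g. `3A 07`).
40 41

line 1 (sub): pack op=0x8:5|rd=1:3|rs=2:3|pad=0:5 = 0x4140; little→ 40 41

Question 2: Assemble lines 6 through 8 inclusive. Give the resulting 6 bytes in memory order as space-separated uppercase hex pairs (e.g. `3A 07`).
83 96 59 8A A0 03

L6: adi op=0x12:5|rd=6:3|imm=131:8 ⇒ 0x9683 ⇒ little 83 96
L7: lsli op=0x11:5|rd=2:3|imm=89:8 ⇒ 0x8a59 ⇒ little 59 8a
L8: add op=0x0:5|rd=3:3|rs=5:3|pad=0:5 ⇒ 0x03a0 ⇒ little a0 03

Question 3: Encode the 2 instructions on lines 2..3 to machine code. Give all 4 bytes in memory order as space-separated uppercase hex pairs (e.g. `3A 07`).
line 2 (ldi): pack op=0x1:5|rd=6:3|imm=2:8 = 0x0e02; little→ 02 0e
line 3 (str): pack op=0xf:5|rd=4:3|rs=2:3|pad=0:5 = 0x7c40; little→ 40 7c

02 0E 40 7C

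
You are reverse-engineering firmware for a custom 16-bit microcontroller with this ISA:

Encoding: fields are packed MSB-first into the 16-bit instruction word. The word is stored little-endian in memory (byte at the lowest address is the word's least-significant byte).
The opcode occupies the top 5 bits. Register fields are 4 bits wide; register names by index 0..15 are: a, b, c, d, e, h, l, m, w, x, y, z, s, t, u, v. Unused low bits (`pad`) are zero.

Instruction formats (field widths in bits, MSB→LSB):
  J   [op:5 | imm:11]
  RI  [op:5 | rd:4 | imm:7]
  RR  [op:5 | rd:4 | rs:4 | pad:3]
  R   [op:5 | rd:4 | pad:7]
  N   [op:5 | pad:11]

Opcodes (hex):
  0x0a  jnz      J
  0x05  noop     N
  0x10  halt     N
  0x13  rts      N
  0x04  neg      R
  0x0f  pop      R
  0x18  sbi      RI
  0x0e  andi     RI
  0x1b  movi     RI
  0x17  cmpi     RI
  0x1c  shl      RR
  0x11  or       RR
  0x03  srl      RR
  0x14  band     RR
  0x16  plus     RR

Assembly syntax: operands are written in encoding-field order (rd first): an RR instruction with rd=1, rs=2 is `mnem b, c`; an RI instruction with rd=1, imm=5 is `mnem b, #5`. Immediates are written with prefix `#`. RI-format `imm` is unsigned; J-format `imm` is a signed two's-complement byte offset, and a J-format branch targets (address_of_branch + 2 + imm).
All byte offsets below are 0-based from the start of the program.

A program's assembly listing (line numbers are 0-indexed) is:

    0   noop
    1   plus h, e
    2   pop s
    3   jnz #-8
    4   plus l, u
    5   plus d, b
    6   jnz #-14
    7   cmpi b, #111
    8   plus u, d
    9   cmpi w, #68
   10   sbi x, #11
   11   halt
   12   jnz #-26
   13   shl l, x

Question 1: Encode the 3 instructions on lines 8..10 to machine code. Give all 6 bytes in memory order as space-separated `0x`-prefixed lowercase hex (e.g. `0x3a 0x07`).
0x18 0xb7 0x44 0xbc 0x8b 0xc4

line 8 (plus): pack op=0x16:5|rd=14:4|rs=3:4|pad=0:3 = 0xb718; little→ 18 b7
line 9 (cmpi): pack op=0x17:5|rd=8:4|imm=68:7 = 0xbc44; little→ 44 bc
line 10 (sbi): pack op=0x18:5|rd=9:4|imm=11:7 = 0xc48b; little→ 8b c4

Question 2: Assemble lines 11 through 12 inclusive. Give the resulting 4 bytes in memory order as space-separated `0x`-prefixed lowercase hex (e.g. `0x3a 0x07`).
L11: halt op=0x10:5|pad=0:11 ⇒ 0x8000 ⇒ little 00 80
L12: jnz op=0xa:5|imm=-26:11 ⇒ 0x57e6 ⇒ little e6 57

0x00 0x80 0xe6 0x57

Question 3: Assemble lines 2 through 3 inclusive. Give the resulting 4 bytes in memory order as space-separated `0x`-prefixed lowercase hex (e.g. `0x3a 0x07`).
0x00 0x7e 0xf8 0x57

2. pop fields op=0xf:5|rd=12:4|pad=0:7 → word 7e00h → 00 7e
3. jnz fields op=0xa:5|imm=-8:11 → word 57f8h → f8 57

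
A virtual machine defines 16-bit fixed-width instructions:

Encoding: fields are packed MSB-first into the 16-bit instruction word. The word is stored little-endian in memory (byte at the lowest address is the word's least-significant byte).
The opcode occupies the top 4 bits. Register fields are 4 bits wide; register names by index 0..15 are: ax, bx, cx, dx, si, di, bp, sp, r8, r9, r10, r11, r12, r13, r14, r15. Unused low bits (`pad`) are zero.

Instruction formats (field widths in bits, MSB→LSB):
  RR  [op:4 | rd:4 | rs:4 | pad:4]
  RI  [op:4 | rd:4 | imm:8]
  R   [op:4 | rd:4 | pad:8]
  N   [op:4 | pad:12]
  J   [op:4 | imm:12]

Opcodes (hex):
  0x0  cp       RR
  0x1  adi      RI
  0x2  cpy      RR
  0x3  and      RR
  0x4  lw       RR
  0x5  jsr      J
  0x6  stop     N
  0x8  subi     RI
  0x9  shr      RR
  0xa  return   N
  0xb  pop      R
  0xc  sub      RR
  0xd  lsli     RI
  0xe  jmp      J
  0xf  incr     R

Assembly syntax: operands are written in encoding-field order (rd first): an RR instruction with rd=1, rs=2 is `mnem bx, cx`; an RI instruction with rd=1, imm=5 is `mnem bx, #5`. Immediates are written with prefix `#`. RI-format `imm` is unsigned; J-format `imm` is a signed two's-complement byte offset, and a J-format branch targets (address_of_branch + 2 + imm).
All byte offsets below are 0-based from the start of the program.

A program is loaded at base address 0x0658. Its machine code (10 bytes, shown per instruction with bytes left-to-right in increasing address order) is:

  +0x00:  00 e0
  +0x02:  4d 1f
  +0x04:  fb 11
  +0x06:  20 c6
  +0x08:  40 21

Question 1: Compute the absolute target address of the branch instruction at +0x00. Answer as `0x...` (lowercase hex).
[00] 00 e0 → 0xe000
  opcode bits[15:12]=0xe: jmp/J
  imm: (w>>0)&0xfff=0x0 → #0
  target = base 0x0658 + off 0x00 + 2 + imm 0 = 0x065a

0x065a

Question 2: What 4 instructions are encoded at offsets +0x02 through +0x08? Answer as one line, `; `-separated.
@+02  little-endian(4d 1f) = 0x1f4d
  top 4b → 0x1 → adi [RI]
  rd: (w>>8)&0xf=0xf → r15
  imm: (w>>0)&0xff=0x4d → #77
@+04  little-endian(fb 11) = 0x11fb
  top 4b → 0x1 → adi [RI]
  rd: (w>>8)&0xf=0x1 → bx
  imm: (w>>0)&0xff=0xfb → #251
@+06  little-endian(20 c6) = 0xc620
  top 4b → 0xc → sub [RR]
  rd: (w>>8)&0xf=0x6 → bp
  rs: (w>>4)&0xf=0x2 → cx
@+08  little-endian(40 21) = 0x2140
  top 4b → 0x2 → cpy [RR]
  rd: (w>>8)&0xf=0x1 → bx
  rs: (w>>4)&0xf=0x4 → si

adi r15, #77; adi bx, #251; sub bp, cx; cpy bx, si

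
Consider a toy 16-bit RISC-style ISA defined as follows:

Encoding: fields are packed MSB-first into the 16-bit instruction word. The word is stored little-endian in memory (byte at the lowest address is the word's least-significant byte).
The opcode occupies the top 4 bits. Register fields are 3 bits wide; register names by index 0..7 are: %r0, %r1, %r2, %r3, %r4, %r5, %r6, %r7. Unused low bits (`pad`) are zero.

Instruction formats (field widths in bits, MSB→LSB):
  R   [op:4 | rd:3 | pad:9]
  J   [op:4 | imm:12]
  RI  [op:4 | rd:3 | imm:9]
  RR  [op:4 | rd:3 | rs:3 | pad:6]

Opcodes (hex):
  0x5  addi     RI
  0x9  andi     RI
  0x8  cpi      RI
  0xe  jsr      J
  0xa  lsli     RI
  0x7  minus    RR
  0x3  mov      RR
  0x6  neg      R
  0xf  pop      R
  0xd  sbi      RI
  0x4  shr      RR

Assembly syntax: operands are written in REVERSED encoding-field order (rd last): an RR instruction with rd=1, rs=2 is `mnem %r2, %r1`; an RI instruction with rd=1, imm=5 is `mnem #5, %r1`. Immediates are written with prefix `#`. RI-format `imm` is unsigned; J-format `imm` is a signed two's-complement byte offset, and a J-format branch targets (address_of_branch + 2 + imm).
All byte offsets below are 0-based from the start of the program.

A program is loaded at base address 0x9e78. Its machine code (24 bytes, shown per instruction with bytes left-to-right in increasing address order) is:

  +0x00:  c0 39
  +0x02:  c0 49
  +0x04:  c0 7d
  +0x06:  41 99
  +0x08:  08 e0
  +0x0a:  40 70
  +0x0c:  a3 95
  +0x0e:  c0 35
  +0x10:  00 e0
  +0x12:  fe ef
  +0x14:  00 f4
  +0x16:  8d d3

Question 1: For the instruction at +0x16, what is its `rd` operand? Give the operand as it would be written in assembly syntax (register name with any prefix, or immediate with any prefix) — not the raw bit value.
@+16  little-endian(8d d3) = 0xd38d
  opcode bits[15:12]=0xd: sbi/RI
  [11:9] rd=1 = %r1
  [8:0] imm=397 = #397

%r1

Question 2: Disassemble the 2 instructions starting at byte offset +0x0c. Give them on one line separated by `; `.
andi #419, %r2; mov %r7, %r2

off 0x0c: read a3 95 as little → 0x95a3
  top 4b → 0x9 → andi [RI]
  [11:9] rd=2 = %r2
  [8:0] imm=419 = #419
off 0x0e: read c0 35 as little → 0x35c0
  top 4b → 0x3 → mov [RR]
  [11:9] rd=2 = %r2
  [8:6] rs=7 = %r7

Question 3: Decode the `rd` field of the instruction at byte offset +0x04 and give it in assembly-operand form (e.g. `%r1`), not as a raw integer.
%r6

+0x04: c0 7d ⇒ word 0x7dc0 (little)
  opcode bits[15:12]=0x7: minus/RR
  [11:9] rd=6 = %r6
  [8:6] rs=7 = %r7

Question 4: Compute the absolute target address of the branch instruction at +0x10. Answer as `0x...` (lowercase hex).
[10] 00 e0 → 0xe000
  opcode bits[15:12]=0xe: jsr/J
  [11:0] imm=0 = #0
  target = base 0x9e78 + off 0x10 + 2 + imm 0 = 0x9e8a

0x9e8a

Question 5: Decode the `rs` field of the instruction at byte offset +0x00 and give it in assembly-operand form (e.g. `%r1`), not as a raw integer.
off 0x00: read c0 39 as little → 0x39c0
  opcode bits[15:12]=0x3: mov/RR
  rd@[11:9]=0x4 ⇒ %r4
  rs@[8:6]=0x7 ⇒ %r7

%r7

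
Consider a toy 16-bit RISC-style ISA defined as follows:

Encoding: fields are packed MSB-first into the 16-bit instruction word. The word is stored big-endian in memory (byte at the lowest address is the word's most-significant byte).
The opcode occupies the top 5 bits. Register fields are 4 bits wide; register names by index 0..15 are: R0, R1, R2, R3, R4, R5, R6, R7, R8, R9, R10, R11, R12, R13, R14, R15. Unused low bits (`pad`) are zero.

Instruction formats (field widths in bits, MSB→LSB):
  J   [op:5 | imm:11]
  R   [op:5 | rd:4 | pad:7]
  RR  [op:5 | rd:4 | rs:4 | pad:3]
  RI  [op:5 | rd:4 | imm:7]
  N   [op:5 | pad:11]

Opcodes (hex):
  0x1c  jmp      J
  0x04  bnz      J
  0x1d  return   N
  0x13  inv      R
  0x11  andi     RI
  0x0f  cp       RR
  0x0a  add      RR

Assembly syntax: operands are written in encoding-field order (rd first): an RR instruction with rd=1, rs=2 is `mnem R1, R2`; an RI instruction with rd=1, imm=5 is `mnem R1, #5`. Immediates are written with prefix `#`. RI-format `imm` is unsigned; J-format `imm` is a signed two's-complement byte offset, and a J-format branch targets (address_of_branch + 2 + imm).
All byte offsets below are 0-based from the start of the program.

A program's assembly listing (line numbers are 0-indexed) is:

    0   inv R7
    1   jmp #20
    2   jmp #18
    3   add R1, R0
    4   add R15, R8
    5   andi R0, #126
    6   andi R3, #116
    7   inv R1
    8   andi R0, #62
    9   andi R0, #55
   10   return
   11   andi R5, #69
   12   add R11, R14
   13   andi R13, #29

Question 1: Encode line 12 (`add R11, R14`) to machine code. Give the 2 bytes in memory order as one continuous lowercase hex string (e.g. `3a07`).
L12: add op=0xa:5|rd=11:4|rs=14:4|pad=0:3 ⇒ 0x55f0 ⇒ big 55 f0

55f0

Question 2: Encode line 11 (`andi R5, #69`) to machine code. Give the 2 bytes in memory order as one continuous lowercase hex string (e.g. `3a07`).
11. andi fields op=0x11:5|rd=5:4|imm=69:7 → word 8ac5h → 8a c5

8ac5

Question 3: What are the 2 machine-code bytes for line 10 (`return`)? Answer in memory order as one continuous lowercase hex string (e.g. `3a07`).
L10: return op=0x1d:5|pad=0:11 ⇒ 0xe800 ⇒ big e8 00

e800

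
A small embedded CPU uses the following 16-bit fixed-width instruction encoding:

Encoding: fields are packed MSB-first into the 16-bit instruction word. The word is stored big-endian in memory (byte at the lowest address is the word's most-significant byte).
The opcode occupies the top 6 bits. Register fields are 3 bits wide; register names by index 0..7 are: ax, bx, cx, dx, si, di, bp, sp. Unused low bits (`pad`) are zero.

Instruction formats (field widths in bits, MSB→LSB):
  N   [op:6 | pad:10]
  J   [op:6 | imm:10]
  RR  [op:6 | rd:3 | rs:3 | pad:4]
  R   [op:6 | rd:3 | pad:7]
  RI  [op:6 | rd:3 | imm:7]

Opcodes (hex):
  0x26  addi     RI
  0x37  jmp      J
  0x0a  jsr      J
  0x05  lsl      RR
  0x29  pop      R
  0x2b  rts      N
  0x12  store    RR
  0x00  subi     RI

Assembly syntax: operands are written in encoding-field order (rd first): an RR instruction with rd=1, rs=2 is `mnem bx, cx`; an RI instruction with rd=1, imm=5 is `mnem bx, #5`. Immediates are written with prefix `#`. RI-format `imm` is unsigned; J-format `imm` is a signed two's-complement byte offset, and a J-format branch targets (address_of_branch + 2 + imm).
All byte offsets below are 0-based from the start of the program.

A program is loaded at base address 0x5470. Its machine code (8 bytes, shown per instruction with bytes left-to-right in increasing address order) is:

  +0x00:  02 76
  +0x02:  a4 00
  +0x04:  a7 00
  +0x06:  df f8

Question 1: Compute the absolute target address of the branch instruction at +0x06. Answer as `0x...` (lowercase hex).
off 0x06: read df f8 as big → 0xdff8
  opcode bits[15:10]=0x37: jmp/J
  imm: (w>>0)&0x3ff=0x3f8 (s10→-8) → #-8
  target = base 0x5470 + off 0x06 + 2 + imm -8 = 0x5470

0x5470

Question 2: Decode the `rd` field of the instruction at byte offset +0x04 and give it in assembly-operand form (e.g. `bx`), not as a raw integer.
bp

@+04  big-endian(a7 00) = 0xa700
  top 6b → 0x29 → pop [R]
  rd: (w>>7)&0x7=0x6 → bp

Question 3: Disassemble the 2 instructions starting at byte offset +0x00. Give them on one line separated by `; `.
subi si, #118; pop ax

[00] 02 76 → 0x0276
  op=0x0276>>10=0x0 ⇒ subi (RI)
  rd: (w>>7)&0x7=0x4 → si
  imm: (w>>0)&0x7f=0x76 → #118
[02] a4 00 → 0xa400
  op=0xa400>>10=0x29 ⇒ pop (R)
  rd: (w>>7)&0x7=0x0 → ax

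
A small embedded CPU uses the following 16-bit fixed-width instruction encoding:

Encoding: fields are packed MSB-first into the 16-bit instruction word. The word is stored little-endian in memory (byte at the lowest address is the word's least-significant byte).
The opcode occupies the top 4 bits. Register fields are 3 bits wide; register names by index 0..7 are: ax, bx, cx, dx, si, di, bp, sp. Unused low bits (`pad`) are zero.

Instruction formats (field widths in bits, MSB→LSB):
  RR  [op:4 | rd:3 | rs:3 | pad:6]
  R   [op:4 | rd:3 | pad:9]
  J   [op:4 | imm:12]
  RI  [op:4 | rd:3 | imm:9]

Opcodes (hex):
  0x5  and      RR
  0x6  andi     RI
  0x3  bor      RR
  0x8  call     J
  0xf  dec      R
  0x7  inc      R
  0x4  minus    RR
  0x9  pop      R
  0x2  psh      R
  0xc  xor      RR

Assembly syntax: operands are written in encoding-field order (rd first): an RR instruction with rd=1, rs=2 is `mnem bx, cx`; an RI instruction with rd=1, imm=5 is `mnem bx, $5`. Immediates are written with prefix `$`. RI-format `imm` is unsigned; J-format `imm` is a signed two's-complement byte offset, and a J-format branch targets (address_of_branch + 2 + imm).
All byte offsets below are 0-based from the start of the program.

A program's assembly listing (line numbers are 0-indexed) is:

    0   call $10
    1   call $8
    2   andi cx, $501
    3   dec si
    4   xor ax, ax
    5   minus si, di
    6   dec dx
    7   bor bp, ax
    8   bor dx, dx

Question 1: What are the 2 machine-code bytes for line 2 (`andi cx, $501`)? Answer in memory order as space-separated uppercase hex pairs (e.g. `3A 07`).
2. andi fields op=0x6:4|rd=2:3|imm=501:9 → word 65f5h → f5 65

F5 65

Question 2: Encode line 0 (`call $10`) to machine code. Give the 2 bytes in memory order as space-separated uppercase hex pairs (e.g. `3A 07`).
0A 80

line 0 (call): pack op=0x8:4|imm=10:12 = 0x800a; little→ 0a 80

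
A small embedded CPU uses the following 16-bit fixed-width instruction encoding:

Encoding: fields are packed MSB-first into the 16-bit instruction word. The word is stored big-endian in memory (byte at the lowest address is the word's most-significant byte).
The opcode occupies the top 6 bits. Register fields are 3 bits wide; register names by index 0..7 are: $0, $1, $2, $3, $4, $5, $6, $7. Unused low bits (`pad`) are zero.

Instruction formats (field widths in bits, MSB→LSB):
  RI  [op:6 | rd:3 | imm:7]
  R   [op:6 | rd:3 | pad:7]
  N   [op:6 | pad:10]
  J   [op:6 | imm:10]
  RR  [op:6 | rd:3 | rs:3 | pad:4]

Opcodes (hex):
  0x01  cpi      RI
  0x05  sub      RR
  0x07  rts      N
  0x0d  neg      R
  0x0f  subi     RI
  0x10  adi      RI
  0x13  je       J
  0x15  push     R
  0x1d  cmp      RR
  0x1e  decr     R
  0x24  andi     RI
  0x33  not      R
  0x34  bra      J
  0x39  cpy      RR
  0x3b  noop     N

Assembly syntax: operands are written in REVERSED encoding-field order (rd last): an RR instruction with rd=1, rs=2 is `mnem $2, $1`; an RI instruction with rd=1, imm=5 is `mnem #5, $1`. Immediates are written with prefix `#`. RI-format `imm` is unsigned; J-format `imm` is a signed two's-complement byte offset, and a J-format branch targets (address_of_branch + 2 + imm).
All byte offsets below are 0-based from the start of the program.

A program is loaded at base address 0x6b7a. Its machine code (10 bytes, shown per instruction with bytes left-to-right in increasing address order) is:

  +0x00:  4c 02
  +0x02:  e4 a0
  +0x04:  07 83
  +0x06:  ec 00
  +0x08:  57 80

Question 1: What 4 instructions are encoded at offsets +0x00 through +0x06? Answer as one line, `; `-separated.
@+00  big-endian(4c 02) = 0x4c02
  top 6b → 0x13 → je [J]
  imm@[9:0]=0x2 ⇒ #2
@+02  big-endian(e4 a0) = 0xe4a0
  top 6b → 0x39 → cpy [RR]
  rd@[9:7]=0x1 ⇒ $1
  rs@[6:4]=0x2 ⇒ $2
@+04  big-endian(07 83) = 0x0783
  top 6b → 0x1 → cpi [RI]
  rd@[9:7]=0x7 ⇒ $7
  imm@[6:0]=0x3 ⇒ #3
@+06  big-endian(ec 00) = 0xec00
  top 6b → 0x3b → noop [N]

je #2; cpy $2, $1; cpi #3, $7; noop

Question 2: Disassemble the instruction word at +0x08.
@+08  big-endian(57 80) = 0x5780
  opcode bits[15:10]=0x15: push/R
  rd: (w>>7)&0x7=0x7 → $7

push $7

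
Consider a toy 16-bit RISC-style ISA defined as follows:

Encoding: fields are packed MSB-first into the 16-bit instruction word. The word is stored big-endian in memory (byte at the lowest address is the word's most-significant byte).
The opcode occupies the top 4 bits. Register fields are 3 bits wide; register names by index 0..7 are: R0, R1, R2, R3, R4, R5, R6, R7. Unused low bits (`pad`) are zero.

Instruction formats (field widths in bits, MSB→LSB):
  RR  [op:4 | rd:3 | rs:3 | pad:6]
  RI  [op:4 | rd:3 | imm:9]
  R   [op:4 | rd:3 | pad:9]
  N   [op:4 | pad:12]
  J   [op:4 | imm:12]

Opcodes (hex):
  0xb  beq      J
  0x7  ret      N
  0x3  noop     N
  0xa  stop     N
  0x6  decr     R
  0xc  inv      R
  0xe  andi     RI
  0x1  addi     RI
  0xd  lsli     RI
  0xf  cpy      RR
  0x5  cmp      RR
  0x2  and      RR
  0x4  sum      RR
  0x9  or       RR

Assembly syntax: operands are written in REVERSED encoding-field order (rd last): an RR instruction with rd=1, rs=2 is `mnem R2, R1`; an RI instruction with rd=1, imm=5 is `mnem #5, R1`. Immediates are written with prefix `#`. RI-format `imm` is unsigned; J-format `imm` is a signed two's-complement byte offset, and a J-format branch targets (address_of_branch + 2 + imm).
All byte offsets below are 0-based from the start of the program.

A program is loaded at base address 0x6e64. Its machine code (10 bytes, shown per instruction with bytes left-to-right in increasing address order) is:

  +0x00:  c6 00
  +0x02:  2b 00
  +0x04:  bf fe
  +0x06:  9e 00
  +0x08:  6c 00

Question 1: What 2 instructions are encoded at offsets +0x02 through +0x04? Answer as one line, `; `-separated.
and R4, R5; beq #-2

@+02  big-endian(2b 00) = 0x2b00
  opcode bits[15:12]=0x2: and/RR
  rd@[11:9]=0x5 ⇒ R5
  rs@[8:6]=0x4 ⇒ R4
@+04  big-endian(bf fe) = 0xbffe
  opcode bits[15:12]=0xb: beq/J
  imm@[11:0]=0xffe (s12→-2) ⇒ #-2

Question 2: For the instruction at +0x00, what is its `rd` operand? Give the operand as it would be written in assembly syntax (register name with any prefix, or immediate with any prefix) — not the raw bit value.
R3

@+00  big-endian(c6 00) = 0xc600
  op=0xc600>>12=0xc ⇒ inv (R)
  rd: (w>>9)&0x7=0x3 → R3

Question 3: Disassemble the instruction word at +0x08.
[08] 6c 00 → 0x6c00
  op=0x6c00>>12=0x6 ⇒ decr (R)
  [11:9] rd=6 = R6

decr R6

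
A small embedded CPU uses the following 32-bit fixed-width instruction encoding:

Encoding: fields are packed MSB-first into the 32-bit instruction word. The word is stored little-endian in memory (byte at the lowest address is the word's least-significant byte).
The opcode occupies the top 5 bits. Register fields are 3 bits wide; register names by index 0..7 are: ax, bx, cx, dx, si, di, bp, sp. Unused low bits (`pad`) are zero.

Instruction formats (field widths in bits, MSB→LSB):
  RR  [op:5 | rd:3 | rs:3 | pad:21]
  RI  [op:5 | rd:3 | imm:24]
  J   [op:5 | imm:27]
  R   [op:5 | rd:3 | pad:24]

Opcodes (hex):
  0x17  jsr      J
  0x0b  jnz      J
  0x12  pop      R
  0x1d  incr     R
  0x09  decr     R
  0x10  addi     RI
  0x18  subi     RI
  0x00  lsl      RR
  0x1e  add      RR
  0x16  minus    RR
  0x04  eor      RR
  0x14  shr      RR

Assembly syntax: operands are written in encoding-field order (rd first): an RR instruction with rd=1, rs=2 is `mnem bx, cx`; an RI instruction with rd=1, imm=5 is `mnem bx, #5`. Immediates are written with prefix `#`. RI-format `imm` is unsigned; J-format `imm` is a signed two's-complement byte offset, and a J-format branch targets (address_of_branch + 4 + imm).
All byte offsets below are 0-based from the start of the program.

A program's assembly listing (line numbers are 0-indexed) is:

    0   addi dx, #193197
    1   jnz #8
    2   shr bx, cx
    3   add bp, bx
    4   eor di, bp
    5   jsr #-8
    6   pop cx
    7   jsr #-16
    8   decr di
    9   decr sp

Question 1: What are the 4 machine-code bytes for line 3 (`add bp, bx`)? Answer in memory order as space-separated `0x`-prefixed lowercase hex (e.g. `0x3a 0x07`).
0x00 0x00 0x20 0xf6

line 3 (add): pack op=0x1e:5|rd=6:3|rs=1:3|pad=0:21 = 0xf6200000; little→ 00 00 20 f6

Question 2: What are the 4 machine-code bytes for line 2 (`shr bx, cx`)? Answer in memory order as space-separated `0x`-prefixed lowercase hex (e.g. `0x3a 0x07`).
L2: shr op=0x14:5|rd=1:3|rs=2:3|pad=0:21 ⇒ 0xa1400000 ⇒ little 00 00 40 a1

0x00 0x00 0x40 0xa1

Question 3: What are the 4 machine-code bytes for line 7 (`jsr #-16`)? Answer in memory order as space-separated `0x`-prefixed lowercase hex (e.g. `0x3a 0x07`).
0xf0 0xff 0xff 0xbf

line 7 (jsr): pack op=0x17:5|imm=-16:27 = 0xbffffff0; little→ f0 ff ff bf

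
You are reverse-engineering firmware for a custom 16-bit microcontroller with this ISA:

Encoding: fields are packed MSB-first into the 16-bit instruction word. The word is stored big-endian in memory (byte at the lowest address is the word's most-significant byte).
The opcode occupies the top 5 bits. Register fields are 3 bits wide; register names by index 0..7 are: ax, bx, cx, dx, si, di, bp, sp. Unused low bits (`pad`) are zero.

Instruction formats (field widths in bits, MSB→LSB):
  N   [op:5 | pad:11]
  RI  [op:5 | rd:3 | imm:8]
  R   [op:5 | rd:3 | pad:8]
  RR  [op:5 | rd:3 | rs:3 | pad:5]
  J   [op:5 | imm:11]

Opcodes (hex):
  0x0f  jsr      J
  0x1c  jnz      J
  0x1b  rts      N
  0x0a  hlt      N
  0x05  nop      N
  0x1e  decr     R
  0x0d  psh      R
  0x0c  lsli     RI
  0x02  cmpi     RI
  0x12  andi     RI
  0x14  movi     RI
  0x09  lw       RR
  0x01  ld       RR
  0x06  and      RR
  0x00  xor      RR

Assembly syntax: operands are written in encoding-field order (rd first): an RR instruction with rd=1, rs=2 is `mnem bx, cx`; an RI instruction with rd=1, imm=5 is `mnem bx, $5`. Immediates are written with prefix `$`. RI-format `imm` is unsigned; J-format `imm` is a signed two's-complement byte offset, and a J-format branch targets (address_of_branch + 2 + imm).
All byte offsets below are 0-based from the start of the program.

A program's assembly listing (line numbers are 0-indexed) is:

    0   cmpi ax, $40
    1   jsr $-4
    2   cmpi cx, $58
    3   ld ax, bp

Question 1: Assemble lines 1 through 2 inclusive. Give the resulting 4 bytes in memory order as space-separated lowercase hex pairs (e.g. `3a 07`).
7f fc 12 3a

L1: jsr op=0xf:5|imm=-4:11 ⇒ 0x7ffc ⇒ big 7f fc
L2: cmpi op=0x2:5|rd=2:3|imm=58:8 ⇒ 0x123a ⇒ big 12 3a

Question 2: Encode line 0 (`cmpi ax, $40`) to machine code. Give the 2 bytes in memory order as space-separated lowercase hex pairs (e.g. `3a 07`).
10 28

line 0 (cmpi): pack op=0x2:5|rd=0:3|imm=40:8 = 0x1028; big→ 10 28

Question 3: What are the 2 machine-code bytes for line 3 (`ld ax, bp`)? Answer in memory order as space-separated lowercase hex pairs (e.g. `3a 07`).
08 c0

3. ld fields op=0x1:5|rd=0:3|rs=6:3|pad=0:5 → word 08c0h → 08 c0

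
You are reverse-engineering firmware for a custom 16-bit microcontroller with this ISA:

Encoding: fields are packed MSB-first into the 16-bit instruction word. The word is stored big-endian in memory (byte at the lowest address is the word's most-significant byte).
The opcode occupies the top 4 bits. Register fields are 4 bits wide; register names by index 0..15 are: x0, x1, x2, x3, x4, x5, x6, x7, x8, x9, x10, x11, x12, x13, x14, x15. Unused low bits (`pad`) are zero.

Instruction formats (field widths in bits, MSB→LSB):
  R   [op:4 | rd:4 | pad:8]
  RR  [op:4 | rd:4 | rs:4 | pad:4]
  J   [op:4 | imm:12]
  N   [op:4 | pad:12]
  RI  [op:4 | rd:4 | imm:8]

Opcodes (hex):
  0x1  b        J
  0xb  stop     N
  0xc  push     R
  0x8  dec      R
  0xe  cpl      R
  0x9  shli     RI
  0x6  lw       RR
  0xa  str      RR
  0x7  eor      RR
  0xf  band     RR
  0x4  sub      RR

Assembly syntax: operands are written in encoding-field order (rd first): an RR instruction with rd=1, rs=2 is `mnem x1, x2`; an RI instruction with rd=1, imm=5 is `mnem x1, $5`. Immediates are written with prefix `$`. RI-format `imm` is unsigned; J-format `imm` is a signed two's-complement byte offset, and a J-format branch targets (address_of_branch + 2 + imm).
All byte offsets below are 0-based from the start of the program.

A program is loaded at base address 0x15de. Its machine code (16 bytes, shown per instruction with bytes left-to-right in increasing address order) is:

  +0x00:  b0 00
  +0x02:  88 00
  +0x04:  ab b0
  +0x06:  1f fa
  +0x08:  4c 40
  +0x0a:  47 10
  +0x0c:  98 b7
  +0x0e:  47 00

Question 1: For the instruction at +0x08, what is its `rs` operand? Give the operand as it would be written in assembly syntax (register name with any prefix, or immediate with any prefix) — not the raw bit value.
[08] 4c 40 → 0x4c40
  opcode bits[15:12]=0x4: sub/RR
  [11:8] rd=12 = x12
  [7:4] rs=4 = x4

x4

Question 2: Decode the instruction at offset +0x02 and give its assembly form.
dec x8

@+02  big-endian(88 00) = 0x8800
  opcode bits[15:12]=0x8: dec/R
  rd: (w>>8)&0xf=0x8 → x8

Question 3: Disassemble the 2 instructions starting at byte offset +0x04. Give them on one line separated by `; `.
str x11, x11; b $-6

+0x04: ab b0 ⇒ word 0xabb0 (big)
  opcode bits[15:12]=0xa: str/RR
  rd@[11:8]=0xb ⇒ x11
  rs@[7:4]=0xb ⇒ x11
+0x06: 1f fa ⇒ word 0x1ffa (big)
  opcode bits[15:12]=0x1: b/J
  imm@[11:0]=0xffa (s12→-6) ⇒ $-6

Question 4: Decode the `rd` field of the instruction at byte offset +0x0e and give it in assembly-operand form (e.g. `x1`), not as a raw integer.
x7

+0x0e: 47 00 ⇒ word 0x4700 (big)
  op=0x4700>>12=0x4 ⇒ sub (RR)
  rd: (w>>8)&0xf=0x7 → x7
  rs: (w>>4)&0xf=0x0 → x0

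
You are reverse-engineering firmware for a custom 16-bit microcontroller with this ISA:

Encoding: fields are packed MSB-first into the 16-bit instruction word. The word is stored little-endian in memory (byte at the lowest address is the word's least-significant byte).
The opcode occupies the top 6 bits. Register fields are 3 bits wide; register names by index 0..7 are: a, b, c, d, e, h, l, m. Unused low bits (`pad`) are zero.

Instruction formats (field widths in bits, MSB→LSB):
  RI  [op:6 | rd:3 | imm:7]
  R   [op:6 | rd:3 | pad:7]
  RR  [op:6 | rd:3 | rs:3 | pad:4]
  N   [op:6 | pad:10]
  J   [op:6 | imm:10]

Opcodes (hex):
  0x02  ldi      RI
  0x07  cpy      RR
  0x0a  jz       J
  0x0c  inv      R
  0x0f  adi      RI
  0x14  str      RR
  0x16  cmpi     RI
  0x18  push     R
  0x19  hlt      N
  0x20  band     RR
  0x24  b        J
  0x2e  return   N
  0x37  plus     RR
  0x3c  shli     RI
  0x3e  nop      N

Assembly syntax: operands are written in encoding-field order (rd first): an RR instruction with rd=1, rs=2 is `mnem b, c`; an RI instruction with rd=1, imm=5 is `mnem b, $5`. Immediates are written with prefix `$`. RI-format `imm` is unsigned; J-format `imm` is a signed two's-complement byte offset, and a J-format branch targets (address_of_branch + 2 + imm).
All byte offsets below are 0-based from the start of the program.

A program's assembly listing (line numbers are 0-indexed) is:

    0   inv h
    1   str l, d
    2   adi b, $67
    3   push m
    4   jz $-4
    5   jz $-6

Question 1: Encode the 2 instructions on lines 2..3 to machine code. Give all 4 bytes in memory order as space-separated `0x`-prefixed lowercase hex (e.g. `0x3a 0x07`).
2. adi fields op=0xf:6|rd=1:3|imm=67:7 → word 3cc3h → c3 3c
3. push fields op=0x18:6|rd=7:3|pad=0:7 → word 6380h → 80 63

0xc3 0x3c 0x80 0x63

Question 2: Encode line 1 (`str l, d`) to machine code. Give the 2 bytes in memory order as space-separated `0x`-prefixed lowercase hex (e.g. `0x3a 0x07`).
1. str fields op=0x14:6|rd=6:3|rs=3:3|pad=0:4 → word 5330h → 30 53

0x30 0x53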